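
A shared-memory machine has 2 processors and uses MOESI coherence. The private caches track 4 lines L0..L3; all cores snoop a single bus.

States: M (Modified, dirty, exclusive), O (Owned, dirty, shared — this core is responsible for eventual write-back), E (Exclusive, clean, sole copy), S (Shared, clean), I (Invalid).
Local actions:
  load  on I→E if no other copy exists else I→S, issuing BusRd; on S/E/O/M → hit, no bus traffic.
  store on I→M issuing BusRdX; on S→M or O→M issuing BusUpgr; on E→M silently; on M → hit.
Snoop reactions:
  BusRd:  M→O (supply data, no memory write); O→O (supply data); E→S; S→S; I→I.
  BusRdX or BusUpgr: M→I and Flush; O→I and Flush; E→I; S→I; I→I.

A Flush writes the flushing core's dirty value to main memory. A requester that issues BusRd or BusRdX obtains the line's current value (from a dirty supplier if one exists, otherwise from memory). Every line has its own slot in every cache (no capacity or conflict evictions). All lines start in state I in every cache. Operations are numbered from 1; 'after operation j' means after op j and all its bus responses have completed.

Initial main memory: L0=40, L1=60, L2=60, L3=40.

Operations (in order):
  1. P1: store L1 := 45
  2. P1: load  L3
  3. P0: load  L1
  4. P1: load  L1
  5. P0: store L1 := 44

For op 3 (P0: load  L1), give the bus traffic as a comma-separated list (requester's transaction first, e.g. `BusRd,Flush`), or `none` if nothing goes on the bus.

bus = BusRd

step 1: P1: store L1 := 45  ⟶  IM  (L1)  txn=BusRdX  M[L1]=60
step 2: P1: load  L3  ⟶  IE  (L3)  txn=BusRd  M[L3]=40
step 3: P0: load  L1  ⟶  SO  (L1)  txn=BusRd  M[L1]=60
step 4: P1: load  L1  ⟶  SO  (L1)  txn=∅  M[L1]=60
step 5: P0: store L1 := 44  ⟶  MI  (L1)  txn=BusUpgr+Flush  M[L1]=45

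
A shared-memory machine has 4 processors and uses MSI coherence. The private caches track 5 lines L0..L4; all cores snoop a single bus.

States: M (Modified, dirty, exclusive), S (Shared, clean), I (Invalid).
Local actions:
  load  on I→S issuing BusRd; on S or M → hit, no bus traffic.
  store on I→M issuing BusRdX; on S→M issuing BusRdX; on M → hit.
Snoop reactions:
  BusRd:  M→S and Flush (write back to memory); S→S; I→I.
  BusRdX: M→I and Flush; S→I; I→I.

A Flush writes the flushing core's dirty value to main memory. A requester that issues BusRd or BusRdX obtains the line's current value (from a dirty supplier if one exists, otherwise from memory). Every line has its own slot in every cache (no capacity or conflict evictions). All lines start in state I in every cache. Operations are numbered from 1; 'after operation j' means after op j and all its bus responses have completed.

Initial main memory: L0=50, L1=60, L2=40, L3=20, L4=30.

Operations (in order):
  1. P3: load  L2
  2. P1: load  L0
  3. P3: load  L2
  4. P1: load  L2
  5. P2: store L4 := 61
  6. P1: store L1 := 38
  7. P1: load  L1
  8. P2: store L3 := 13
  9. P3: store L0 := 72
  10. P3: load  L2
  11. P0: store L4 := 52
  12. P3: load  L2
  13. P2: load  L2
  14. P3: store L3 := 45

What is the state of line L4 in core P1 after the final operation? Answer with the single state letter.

state = I

[1] P3: load  L2 | P0:I, P1:I, P2:I, P3:S(40) | bus: BusRd
[2] P1: load  L0 | P0:I, P1:S(50), P2:I, P3:I | bus: BusRd
[3] P3: load  L2 | P0:I, P1:I, P2:I, P3:S(40) | bus: none
[4] P1: load  L2 | P0:I, P1:S(40), P2:I, P3:S(40) | bus: BusRd
[5] P2: store L4 := 61 | P0:I, P1:I, P2:M(61), P3:I | bus: BusRdX
[6] P1: store L1 := 38 | P0:I, P1:M(38), P2:I, P3:I | bus: BusRdX
[7] P1: load  L1 | P0:I, P1:M(38), P2:I, P3:I | bus: none
[8] P2: store L3 := 13 | P0:I, P1:I, P2:M(13), P3:I | bus: BusRdX
[9] P3: store L0 := 72 | P0:I, P1:I, P2:I, P3:M(72) | bus: BusRdX
[10] P3: load  L2 | P0:I, P1:S(40), P2:I, P3:S(40) | bus: none
[11] P0: store L4 := 52 | P0:M(52), P1:I, P2:I, P3:I | bus: BusRdX,Flush
[12] P3: load  L2 | P0:I, P1:S(40), P2:I, P3:S(40) | bus: none
[13] P2: load  L2 | P0:I, P1:S(40), P2:S(40), P3:S(40) | bus: BusRd
[14] P3: store L3 := 45 | P0:I, P1:I, P2:I, P3:M(45) | bus: BusRdX,Flush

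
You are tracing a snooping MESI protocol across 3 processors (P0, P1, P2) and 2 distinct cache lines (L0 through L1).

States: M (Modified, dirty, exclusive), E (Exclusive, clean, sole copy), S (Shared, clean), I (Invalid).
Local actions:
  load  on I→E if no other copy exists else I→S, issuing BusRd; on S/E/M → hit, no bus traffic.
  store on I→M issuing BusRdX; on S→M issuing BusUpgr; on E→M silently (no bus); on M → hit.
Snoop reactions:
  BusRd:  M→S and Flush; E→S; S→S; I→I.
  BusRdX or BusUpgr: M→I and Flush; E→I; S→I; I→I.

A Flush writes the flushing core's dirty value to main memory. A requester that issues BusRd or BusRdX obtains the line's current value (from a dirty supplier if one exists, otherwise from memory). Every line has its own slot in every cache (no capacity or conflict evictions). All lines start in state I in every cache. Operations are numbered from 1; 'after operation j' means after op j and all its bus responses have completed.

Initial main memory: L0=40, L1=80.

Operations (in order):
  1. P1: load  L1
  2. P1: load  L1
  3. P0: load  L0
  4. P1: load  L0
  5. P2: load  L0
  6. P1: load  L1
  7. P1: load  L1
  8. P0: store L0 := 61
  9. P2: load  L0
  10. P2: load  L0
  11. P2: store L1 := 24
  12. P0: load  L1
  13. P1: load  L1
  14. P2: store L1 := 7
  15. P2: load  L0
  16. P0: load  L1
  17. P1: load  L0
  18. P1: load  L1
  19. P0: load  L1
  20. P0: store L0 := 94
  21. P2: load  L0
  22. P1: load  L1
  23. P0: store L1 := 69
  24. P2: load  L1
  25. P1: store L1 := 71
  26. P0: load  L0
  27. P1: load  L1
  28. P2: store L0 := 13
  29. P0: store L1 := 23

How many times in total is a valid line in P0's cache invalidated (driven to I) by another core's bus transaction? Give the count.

invalidations = 3

  op1 P1: load  L1 → I/E/I on L1; bus BusRd; mem=80
  op2 P1: load  L1 → I/E/I on L1; bus (none); mem=80
  op3 P0: load  L0 → E/I/I on L0; bus BusRd; mem=40
  op4 P1: load  L0 → S/S/I on L0; bus BusRd; mem=40
  op5 P2: load  L0 → S/S/S on L0; bus BusRd; mem=40
  op6 P1: load  L1 → I/E/I on L1; bus (none); mem=80
  op7 P1: load  L1 → I/E/I on L1; bus (none); mem=80
  op8 P0: store L0 := 61 → M/I/I on L0; bus BusUpgr; mem=40
  op9 P2: load  L0 → S/I/S on L0; bus BusRd Flush; mem=61
  op10 P2: load  L0 → S/I/S on L0; bus (none); mem=61
  op11 P2: store L1 := 24 → I/I/M on L1; bus BusRdX; mem=80
  op12 P0: load  L1 → S/I/S on L1; bus BusRd Flush; mem=24
  op13 P1: load  L1 → S/S/S on L1; bus BusRd; mem=24
  op14 P2: store L1 := 7 → I/I/M on L1; bus BusUpgr; mem=24
  op15 P2: load  L0 → S/I/S on L0; bus (none); mem=61
  op16 P0: load  L1 → S/I/S on L1; bus BusRd Flush; mem=7
  op17 P1: load  L0 → S/S/S on L0; bus BusRd; mem=61
  op18 P1: load  L1 → S/S/S on L1; bus BusRd; mem=7
  op19 P0: load  L1 → S/S/S on L1; bus (none); mem=7
  op20 P0: store L0 := 94 → M/I/I on L0; bus BusUpgr; mem=61
  op21 P2: load  L0 → S/I/S on L0; bus BusRd Flush; mem=94
  op22 P1: load  L1 → S/S/S on L1; bus (none); mem=7
  op23 P0: store L1 := 69 → M/I/I on L1; bus BusUpgr; mem=7
  op24 P2: load  L1 → S/I/S on L1; bus BusRd Flush; mem=69
  op25 P1: store L1 := 71 → I/M/I on L1; bus BusRdX; mem=69
  op26 P0: load  L0 → S/I/S on L0; bus (none); mem=94
  op27 P1: load  L1 → I/M/I on L1; bus (none); mem=69
  op28 P2: store L0 := 13 → I/I/M on L0; bus BusUpgr; mem=94
  op29 P0: store L1 := 23 → M/I/I on L1; bus BusRdX Flush; mem=71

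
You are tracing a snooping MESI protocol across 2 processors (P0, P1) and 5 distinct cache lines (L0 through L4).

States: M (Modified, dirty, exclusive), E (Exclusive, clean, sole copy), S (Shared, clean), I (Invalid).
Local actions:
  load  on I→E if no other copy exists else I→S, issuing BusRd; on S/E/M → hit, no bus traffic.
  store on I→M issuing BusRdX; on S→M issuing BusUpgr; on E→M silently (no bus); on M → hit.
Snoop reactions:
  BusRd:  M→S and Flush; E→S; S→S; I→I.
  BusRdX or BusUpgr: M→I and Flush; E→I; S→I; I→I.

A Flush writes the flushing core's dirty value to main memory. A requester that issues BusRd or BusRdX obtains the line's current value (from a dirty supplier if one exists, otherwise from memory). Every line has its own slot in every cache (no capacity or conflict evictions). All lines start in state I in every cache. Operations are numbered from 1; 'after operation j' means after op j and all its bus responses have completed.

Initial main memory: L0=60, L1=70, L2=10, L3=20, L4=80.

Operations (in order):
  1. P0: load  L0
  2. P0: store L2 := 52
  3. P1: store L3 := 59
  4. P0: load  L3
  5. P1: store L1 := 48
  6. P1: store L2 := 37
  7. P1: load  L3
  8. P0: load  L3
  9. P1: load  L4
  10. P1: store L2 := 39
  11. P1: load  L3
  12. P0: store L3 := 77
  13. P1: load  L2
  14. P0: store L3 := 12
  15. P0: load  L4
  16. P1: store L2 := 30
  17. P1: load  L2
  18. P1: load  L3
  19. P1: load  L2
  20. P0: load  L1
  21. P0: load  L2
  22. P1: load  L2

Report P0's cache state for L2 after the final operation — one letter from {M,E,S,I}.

  op1 P0: load  L0 → E/I on L0; bus BusRd; mem=60
  op2 P0: store L2 := 52 → M/I on L2; bus BusRdX; mem=10
  op3 P1: store L3 := 59 → I/M on L3; bus BusRdX; mem=20
  op4 P0: load  L3 → S/S on L3; bus BusRd Flush; mem=59
  op5 P1: store L1 := 48 → I/M on L1; bus BusRdX; mem=70
  op6 P1: store L2 := 37 → I/M on L2; bus BusRdX Flush; mem=52
  op7 P1: load  L3 → S/S on L3; bus (none); mem=59
  op8 P0: load  L3 → S/S on L3; bus (none); mem=59
  op9 P1: load  L4 → I/E on L4; bus BusRd; mem=80
  op10 P1: store L2 := 39 → I/M on L2; bus (none); mem=52
  op11 P1: load  L3 → S/S on L3; bus (none); mem=59
  op12 P0: store L3 := 77 → M/I on L3; bus BusUpgr; mem=59
  op13 P1: load  L2 → I/M on L2; bus (none); mem=52
  op14 P0: store L3 := 12 → M/I on L3; bus (none); mem=59
  op15 P0: load  L4 → S/S on L4; bus BusRd; mem=80
  op16 P1: store L2 := 30 → I/M on L2; bus (none); mem=52
  op17 P1: load  L2 → I/M on L2; bus (none); mem=52
  op18 P1: load  L3 → S/S on L3; bus BusRd Flush; mem=12
  op19 P1: load  L2 → I/M on L2; bus (none); mem=52
  op20 P0: load  L1 → S/S on L1; bus BusRd Flush; mem=48
  op21 P0: load  L2 → S/S on L2; bus BusRd Flush; mem=30
  op22 P1: load  L2 → S/S on L2; bus (none); mem=30

state = S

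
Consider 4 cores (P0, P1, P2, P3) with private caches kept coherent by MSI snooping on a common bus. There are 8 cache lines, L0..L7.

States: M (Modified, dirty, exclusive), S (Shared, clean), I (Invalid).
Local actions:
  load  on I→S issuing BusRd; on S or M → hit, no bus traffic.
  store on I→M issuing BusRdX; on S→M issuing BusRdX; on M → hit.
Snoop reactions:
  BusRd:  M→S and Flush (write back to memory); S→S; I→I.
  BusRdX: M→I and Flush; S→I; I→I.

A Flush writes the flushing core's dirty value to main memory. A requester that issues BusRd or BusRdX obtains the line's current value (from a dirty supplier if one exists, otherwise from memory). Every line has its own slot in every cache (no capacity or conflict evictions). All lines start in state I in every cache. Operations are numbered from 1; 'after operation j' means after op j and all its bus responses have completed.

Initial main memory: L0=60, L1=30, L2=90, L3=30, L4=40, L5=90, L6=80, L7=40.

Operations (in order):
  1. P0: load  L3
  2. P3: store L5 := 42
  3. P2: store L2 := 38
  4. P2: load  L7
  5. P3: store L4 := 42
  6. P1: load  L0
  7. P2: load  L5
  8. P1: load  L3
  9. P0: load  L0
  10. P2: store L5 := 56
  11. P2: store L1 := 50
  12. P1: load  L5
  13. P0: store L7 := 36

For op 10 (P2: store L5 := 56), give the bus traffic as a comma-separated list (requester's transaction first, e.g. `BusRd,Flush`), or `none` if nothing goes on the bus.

bus = BusRdX

  op1 P0: load  L3 → S/I/I/I on L3; bus BusRd; mem=30
  op2 P3: store L5 := 42 → I/I/I/M on L5; bus BusRdX; mem=90
  op3 P2: store L2 := 38 → I/I/M/I on L2; bus BusRdX; mem=90
  op4 P2: load  L7 → I/I/S/I on L7; bus BusRd; mem=40
  op5 P3: store L4 := 42 → I/I/I/M on L4; bus BusRdX; mem=40
  op6 P1: load  L0 → I/S/I/I on L0; bus BusRd; mem=60
  op7 P2: load  L5 → I/I/S/S on L5; bus BusRd Flush; mem=42
  op8 P1: load  L3 → S/S/I/I on L3; bus BusRd; mem=30
  op9 P0: load  L0 → S/S/I/I on L0; bus BusRd; mem=60
  op10 P2: store L5 := 56 → I/I/M/I on L5; bus BusRdX; mem=42
  op11 P2: store L1 := 50 → I/I/M/I on L1; bus BusRdX; mem=30
  op12 P1: load  L5 → I/S/S/I on L5; bus BusRd Flush; mem=56
  op13 P0: store L7 := 36 → M/I/I/I on L7; bus BusRdX; mem=40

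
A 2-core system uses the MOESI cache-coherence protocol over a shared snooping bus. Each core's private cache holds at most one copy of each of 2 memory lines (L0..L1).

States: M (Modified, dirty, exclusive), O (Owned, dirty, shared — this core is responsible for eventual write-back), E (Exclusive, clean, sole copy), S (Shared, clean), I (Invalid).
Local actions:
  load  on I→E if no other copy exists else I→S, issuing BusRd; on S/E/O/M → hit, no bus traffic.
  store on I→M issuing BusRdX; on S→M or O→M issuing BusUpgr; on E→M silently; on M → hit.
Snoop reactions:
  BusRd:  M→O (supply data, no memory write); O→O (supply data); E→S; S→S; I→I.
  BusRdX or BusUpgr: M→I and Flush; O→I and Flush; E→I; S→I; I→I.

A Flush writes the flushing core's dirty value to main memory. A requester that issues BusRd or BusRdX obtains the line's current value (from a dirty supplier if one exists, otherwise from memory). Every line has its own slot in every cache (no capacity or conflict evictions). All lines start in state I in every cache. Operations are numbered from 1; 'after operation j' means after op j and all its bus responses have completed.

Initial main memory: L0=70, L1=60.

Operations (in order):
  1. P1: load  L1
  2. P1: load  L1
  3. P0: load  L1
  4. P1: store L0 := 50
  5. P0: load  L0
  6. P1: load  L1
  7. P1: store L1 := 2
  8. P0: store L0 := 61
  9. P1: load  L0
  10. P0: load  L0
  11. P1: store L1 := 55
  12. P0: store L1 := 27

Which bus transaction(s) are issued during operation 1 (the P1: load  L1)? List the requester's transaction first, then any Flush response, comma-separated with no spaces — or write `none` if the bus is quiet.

bus = BusRd

  op1 P1: load  L1 → I/E on L1; bus BusRd; mem=60
  op2 P1: load  L1 → I/E on L1; bus (none); mem=60
  op3 P0: load  L1 → S/S on L1; bus BusRd; mem=60
  op4 P1: store L0 := 50 → I/M on L0; bus BusRdX; mem=70
  op5 P0: load  L0 → S/O on L0; bus BusRd; mem=70
  op6 P1: load  L1 → S/S on L1; bus (none); mem=60
  op7 P1: store L1 := 2 → I/M on L1; bus BusUpgr; mem=60
  op8 P0: store L0 := 61 → M/I on L0; bus BusUpgr Flush; mem=50
  op9 P1: load  L0 → O/S on L0; bus BusRd; mem=50
  op10 P0: load  L0 → O/S on L0; bus (none); mem=50
  op11 P1: store L1 := 55 → I/M on L1; bus (none); mem=60
  op12 P0: store L1 := 27 → M/I on L1; bus BusRdX Flush; mem=55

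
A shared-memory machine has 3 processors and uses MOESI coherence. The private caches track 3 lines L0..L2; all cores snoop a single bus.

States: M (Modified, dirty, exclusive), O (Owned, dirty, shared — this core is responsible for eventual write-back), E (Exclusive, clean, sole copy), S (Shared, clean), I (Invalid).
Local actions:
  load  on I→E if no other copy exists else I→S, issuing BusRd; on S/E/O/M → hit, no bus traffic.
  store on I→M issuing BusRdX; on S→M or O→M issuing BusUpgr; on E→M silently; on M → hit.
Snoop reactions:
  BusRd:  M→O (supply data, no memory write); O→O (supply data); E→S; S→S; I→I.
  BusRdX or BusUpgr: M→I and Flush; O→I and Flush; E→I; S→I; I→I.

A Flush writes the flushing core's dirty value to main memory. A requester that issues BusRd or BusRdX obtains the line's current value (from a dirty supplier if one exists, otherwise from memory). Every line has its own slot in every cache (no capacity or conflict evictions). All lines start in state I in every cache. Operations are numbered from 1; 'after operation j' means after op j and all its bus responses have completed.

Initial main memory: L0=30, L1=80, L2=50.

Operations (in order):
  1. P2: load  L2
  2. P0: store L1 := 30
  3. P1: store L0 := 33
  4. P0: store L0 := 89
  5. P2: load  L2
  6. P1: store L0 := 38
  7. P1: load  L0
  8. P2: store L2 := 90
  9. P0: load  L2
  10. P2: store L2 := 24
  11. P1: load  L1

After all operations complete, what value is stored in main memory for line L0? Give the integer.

1. P2: load  L2  bus=[BusRd]  L2: P0=I P1=I P2=E  mem[L2]=50
2. P0: store L1 := 30  bus=[BusRdX]  L1: P0=M P1=I P2=I  mem[L1]=80
3. P1: store L0 := 33  bus=[BusRdX]  L0: P0=I P1=M P2=I  mem[L0]=30
4. P0: store L0 := 89  bus=[BusRdX,Flush]  L0: P0=M P1=I P2=I  mem[L0]=33
5. P2: load  L2  bus=[-]  L2: P0=I P1=I P2=E  mem[L2]=50
6. P1: store L0 := 38  bus=[BusRdX,Flush]  L0: P0=I P1=M P2=I  mem[L0]=89
7. P1: load  L0  bus=[-]  L0: P0=I P1=M P2=I  mem[L0]=89
8. P2: store L2 := 90  bus=[-]  L2: P0=I P1=I P2=M  mem[L2]=50
9. P0: load  L2  bus=[BusRd]  L2: P0=S P1=I P2=O  mem[L2]=50
10. P2: store L2 := 24  bus=[BusUpgr]  L2: P0=I P1=I P2=M  mem[L2]=50
11. P1: load  L1  bus=[BusRd]  L1: P0=O P1=S P2=I  mem[L1]=80

memory[L0] = 89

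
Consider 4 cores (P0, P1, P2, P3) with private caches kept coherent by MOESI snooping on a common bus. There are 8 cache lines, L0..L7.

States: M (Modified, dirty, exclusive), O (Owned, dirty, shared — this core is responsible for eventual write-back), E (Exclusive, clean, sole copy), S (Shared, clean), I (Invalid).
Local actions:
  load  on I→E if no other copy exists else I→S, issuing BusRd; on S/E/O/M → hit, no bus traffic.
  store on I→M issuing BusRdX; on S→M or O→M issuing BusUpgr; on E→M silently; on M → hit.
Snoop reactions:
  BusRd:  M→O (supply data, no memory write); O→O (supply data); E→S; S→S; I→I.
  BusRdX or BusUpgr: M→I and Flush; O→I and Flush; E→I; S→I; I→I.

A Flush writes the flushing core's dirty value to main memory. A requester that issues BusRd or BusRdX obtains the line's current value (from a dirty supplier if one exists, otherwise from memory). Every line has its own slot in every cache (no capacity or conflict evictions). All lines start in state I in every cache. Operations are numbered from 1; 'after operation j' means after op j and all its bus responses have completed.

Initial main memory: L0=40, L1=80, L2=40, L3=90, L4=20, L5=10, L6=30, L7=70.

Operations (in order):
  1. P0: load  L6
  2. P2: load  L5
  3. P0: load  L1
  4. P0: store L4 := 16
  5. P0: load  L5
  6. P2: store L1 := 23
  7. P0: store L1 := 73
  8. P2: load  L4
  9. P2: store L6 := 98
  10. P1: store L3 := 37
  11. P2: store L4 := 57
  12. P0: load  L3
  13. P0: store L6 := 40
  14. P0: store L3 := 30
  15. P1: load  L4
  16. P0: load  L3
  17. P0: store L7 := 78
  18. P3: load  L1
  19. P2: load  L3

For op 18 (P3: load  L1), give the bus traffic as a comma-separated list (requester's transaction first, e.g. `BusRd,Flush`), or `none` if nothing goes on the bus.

bus = BusRd

step 1: P0: load  L6  ⟶  EIII  (L6)  txn=BusRd  M[L6]=30
step 2: P2: load  L5  ⟶  IIEI  (L5)  txn=BusRd  M[L5]=10
step 3: P0: load  L1  ⟶  EIII  (L1)  txn=BusRd  M[L1]=80
step 4: P0: store L4 := 16  ⟶  MIII  (L4)  txn=BusRdX  M[L4]=20
step 5: P0: load  L5  ⟶  SISI  (L5)  txn=BusRd  M[L5]=10
step 6: P2: store L1 := 23  ⟶  IIMI  (L1)  txn=BusRdX  M[L1]=80
step 7: P0: store L1 := 73  ⟶  MIII  (L1)  txn=BusRdX+Flush  M[L1]=23
step 8: P2: load  L4  ⟶  OISI  (L4)  txn=BusRd  M[L4]=20
step 9: P2: store L6 := 98  ⟶  IIMI  (L6)  txn=BusRdX  M[L6]=30
step 10: P1: store L3 := 37  ⟶  IMII  (L3)  txn=BusRdX  M[L3]=90
step 11: P2: store L4 := 57  ⟶  IIMI  (L4)  txn=BusUpgr+Flush  M[L4]=16
step 12: P0: load  L3  ⟶  SOII  (L3)  txn=BusRd  M[L3]=90
step 13: P0: store L6 := 40  ⟶  MIII  (L6)  txn=BusRdX+Flush  M[L6]=98
step 14: P0: store L3 := 30  ⟶  MIII  (L3)  txn=BusUpgr+Flush  M[L3]=37
step 15: P1: load  L4  ⟶  ISOI  (L4)  txn=BusRd  M[L4]=16
step 16: P0: load  L3  ⟶  MIII  (L3)  txn=∅  M[L3]=37
step 17: P0: store L7 := 78  ⟶  MIII  (L7)  txn=BusRdX  M[L7]=70
step 18: P3: load  L1  ⟶  OIIS  (L1)  txn=BusRd  M[L1]=23
step 19: P2: load  L3  ⟶  OISI  (L3)  txn=BusRd  M[L3]=37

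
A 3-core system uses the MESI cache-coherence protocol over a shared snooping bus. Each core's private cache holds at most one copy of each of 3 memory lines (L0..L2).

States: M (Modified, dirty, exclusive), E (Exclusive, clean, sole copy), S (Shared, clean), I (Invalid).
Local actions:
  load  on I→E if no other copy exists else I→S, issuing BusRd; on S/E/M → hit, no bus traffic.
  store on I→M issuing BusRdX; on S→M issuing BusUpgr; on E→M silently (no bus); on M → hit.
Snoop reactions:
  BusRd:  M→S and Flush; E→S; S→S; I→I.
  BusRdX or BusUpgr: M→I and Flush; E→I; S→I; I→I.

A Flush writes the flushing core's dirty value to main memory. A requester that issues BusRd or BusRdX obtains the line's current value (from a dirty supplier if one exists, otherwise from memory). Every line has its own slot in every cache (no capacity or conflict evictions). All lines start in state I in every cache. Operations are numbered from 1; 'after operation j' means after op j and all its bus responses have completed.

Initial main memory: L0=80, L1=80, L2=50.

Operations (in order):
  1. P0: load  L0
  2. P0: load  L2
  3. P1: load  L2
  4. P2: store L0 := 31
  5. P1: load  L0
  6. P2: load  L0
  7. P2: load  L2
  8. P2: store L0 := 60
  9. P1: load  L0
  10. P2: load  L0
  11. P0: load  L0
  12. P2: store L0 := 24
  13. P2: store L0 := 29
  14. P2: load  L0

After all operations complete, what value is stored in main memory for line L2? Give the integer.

memory[L2] = 50

step 1: P0: load  L0  ⟶  EII  (L0)  txn=BusRd  M[L0]=80
step 2: P0: load  L2  ⟶  EII  (L2)  txn=BusRd  M[L2]=50
step 3: P1: load  L2  ⟶  SSI  (L2)  txn=BusRd  M[L2]=50
step 4: P2: store L0 := 31  ⟶  IIM  (L0)  txn=BusRdX  M[L0]=80
step 5: P1: load  L0  ⟶  ISS  (L0)  txn=BusRd+Flush  M[L0]=31
step 6: P2: load  L0  ⟶  ISS  (L0)  txn=∅  M[L0]=31
step 7: P2: load  L2  ⟶  SSS  (L2)  txn=BusRd  M[L2]=50
step 8: P2: store L0 := 60  ⟶  IIM  (L0)  txn=BusUpgr  M[L0]=31
step 9: P1: load  L0  ⟶  ISS  (L0)  txn=BusRd+Flush  M[L0]=60
step 10: P2: load  L0  ⟶  ISS  (L0)  txn=∅  M[L0]=60
step 11: P0: load  L0  ⟶  SSS  (L0)  txn=BusRd  M[L0]=60
step 12: P2: store L0 := 24  ⟶  IIM  (L0)  txn=BusUpgr  M[L0]=60
step 13: P2: store L0 := 29  ⟶  IIM  (L0)  txn=∅  M[L0]=60
step 14: P2: load  L0  ⟶  IIM  (L0)  txn=∅  M[L0]=60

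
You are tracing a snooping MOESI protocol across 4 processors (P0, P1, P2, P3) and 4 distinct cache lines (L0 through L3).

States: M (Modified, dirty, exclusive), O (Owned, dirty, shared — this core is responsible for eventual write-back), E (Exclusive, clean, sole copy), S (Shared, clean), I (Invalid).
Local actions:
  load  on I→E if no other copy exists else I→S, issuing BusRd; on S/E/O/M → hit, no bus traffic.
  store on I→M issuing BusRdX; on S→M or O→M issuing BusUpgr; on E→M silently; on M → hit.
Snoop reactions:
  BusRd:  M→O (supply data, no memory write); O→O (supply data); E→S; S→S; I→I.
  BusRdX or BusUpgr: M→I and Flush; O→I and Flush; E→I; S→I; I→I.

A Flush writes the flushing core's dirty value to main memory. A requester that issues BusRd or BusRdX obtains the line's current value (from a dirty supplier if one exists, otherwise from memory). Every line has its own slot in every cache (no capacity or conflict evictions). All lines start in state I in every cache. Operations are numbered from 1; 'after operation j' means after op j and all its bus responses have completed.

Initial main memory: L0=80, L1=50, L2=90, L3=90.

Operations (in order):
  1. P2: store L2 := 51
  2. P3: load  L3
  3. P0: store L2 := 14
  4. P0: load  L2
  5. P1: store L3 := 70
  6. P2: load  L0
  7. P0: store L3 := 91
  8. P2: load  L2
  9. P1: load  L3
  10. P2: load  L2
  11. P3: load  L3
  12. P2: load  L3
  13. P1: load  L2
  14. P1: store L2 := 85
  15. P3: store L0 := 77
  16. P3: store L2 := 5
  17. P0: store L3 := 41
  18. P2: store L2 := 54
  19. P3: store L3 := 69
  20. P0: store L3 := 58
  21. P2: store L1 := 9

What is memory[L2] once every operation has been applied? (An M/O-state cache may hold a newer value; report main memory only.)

memory[L2] = 5

[1] P2: store L2 := 51 | P0:I, P1:I, P2:M(51), P3:I | bus: BusRdX
[2] P3: load  L3 | P0:I, P1:I, P2:I, P3:E(90) | bus: BusRd
[3] P0: store L2 := 14 | P0:M(14), P1:I, P2:I, P3:I | bus: BusRdX,Flush
[4] P0: load  L2 | P0:M(14), P1:I, P2:I, P3:I | bus: none
[5] P1: store L3 := 70 | P0:I, P1:M(70), P2:I, P3:I | bus: BusRdX
[6] P2: load  L0 | P0:I, P1:I, P2:E(80), P3:I | bus: BusRd
[7] P0: store L3 := 91 | P0:M(91), P1:I, P2:I, P3:I | bus: BusRdX,Flush
[8] P2: load  L2 | P0:O(14), P1:I, P2:S(14), P3:I | bus: BusRd
[9] P1: load  L3 | P0:O(91), P1:S(91), P2:I, P3:I | bus: BusRd
[10] P2: load  L2 | P0:O(14), P1:I, P2:S(14), P3:I | bus: none
[11] P3: load  L3 | P0:O(91), P1:S(91), P2:I, P3:S(91) | bus: BusRd
[12] P2: load  L3 | P0:O(91), P1:S(91), P2:S(91), P3:S(91) | bus: BusRd
[13] P1: load  L2 | P0:O(14), P1:S(14), P2:S(14), P3:I | bus: BusRd
[14] P1: store L2 := 85 | P0:I, P1:M(85), P2:I, P3:I | bus: BusUpgr,Flush
[15] P3: store L0 := 77 | P0:I, P1:I, P2:I, P3:M(77) | bus: BusRdX
[16] P3: store L2 := 5 | P0:I, P1:I, P2:I, P3:M(5) | bus: BusRdX,Flush
[17] P0: store L3 := 41 | P0:M(41), P1:I, P2:I, P3:I | bus: BusUpgr
[18] P2: store L2 := 54 | P0:I, P1:I, P2:M(54), P3:I | bus: BusRdX,Flush
[19] P3: store L3 := 69 | P0:I, P1:I, P2:I, P3:M(69) | bus: BusRdX,Flush
[20] P0: store L3 := 58 | P0:M(58), P1:I, P2:I, P3:I | bus: BusRdX,Flush
[21] P2: store L1 := 9 | P0:I, P1:I, P2:M(9), P3:I | bus: BusRdX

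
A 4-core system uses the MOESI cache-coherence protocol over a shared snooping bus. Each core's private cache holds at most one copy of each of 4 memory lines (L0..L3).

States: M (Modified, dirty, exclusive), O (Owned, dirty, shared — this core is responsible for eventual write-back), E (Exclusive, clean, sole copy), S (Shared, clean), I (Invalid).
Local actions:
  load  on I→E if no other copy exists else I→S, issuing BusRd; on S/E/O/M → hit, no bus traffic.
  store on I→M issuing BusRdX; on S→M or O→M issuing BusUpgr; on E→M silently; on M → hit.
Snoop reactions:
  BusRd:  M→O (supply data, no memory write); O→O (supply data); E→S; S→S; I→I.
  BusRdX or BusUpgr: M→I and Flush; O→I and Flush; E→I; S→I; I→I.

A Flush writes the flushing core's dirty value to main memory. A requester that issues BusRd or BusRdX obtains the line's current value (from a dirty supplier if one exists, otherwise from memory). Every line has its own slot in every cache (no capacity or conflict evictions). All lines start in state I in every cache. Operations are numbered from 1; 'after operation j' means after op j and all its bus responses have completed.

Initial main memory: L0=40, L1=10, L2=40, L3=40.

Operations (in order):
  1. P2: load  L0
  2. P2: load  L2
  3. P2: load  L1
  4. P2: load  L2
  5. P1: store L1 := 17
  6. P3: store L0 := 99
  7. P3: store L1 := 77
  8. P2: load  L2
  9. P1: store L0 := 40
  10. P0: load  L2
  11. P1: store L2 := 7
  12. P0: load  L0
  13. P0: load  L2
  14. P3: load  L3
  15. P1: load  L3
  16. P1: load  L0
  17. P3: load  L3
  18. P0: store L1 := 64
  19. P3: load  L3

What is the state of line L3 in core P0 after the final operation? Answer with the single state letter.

1. P2: load  L0  bus=[BusRd]  L0: P0=I P1=I P2=E P3=I  mem[L0]=40
2. P2: load  L2  bus=[BusRd]  L2: P0=I P1=I P2=E P3=I  mem[L2]=40
3. P2: load  L1  bus=[BusRd]  L1: P0=I P1=I P2=E P3=I  mem[L1]=10
4. P2: load  L2  bus=[-]  L2: P0=I P1=I P2=E P3=I  mem[L2]=40
5. P1: store L1 := 17  bus=[BusRdX]  L1: P0=I P1=M P2=I P3=I  mem[L1]=10
6. P3: store L0 := 99  bus=[BusRdX]  L0: P0=I P1=I P2=I P3=M  mem[L0]=40
7. P3: store L1 := 77  bus=[BusRdX,Flush]  L1: P0=I P1=I P2=I P3=M  mem[L1]=17
8. P2: load  L2  bus=[-]  L2: P0=I P1=I P2=E P3=I  mem[L2]=40
9. P1: store L0 := 40  bus=[BusRdX,Flush]  L0: P0=I P1=M P2=I P3=I  mem[L0]=99
10. P0: load  L2  bus=[BusRd]  L2: P0=S P1=I P2=S P3=I  mem[L2]=40
11. P1: store L2 := 7  bus=[BusRdX]  L2: P0=I P1=M P2=I P3=I  mem[L2]=40
12. P0: load  L0  bus=[BusRd]  L0: P0=S P1=O P2=I P3=I  mem[L0]=99
13. P0: load  L2  bus=[BusRd]  L2: P0=S P1=O P2=I P3=I  mem[L2]=40
14. P3: load  L3  bus=[BusRd]  L3: P0=I P1=I P2=I P3=E  mem[L3]=40
15. P1: load  L3  bus=[BusRd]  L3: P0=I P1=S P2=I P3=S  mem[L3]=40
16. P1: load  L0  bus=[-]  L0: P0=S P1=O P2=I P3=I  mem[L0]=99
17. P3: load  L3  bus=[-]  L3: P0=I P1=S P2=I P3=S  mem[L3]=40
18. P0: store L1 := 64  bus=[BusRdX,Flush]  L1: P0=M P1=I P2=I P3=I  mem[L1]=77
19. P3: load  L3  bus=[-]  L3: P0=I P1=S P2=I P3=S  mem[L3]=40

state = I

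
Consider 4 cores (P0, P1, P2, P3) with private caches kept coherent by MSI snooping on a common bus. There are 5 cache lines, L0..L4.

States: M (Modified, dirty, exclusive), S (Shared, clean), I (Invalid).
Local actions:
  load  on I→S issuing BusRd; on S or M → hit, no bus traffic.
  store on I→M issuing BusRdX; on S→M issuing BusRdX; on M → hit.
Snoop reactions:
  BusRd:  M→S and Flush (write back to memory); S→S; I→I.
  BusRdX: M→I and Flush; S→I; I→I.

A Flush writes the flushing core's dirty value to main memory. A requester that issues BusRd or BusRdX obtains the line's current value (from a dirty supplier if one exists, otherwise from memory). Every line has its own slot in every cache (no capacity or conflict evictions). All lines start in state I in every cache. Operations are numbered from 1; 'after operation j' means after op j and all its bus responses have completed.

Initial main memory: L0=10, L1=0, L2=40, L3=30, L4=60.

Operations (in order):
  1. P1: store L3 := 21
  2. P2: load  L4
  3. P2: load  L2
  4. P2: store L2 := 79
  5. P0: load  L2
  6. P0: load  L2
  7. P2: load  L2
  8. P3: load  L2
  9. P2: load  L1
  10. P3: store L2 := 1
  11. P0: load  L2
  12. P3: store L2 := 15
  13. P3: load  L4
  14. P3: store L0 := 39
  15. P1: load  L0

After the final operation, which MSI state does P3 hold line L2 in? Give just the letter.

state = M

1. P1: store L3 := 21  bus=[BusRdX]  L3: P0=I P1=M P2=I P3=I  mem[L3]=30
2. P2: load  L4  bus=[BusRd]  L4: P0=I P1=I P2=S P3=I  mem[L4]=60
3. P2: load  L2  bus=[BusRd]  L2: P0=I P1=I P2=S P3=I  mem[L2]=40
4. P2: store L2 := 79  bus=[BusRdX]  L2: P0=I P1=I P2=M P3=I  mem[L2]=40
5. P0: load  L2  bus=[BusRd,Flush]  L2: P0=S P1=I P2=S P3=I  mem[L2]=79
6. P0: load  L2  bus=[-]  L2: P0=S P1=I P2=S P3=I  mem[L2]=79
7. P2: load  L2  bus=[-]  L2: P0=S P1=I P2=S P3=I  mem[L2]=79
8. P3: load  L2  bus=[BusRd]  L2: P0=S P1=I P2=S P3=S  mem[L2]=79
9. P2: load  L1  bus=[BusRd]  L1: P0=I P1=I P2=S P3=I  mem[L1]=0
10. P3: store L2 := 1  bus=[BusRdX]  L2: P0=I P1=I P2=I P3=M  mem[L2]=79
11. P0: load  L2  bus=[BusRd,Flush]  L2: P0=S P1=I P2=I P3=S  mem[L2]=1
12. P3: store L2 := 15  bus=[BusRdX]  L2: P0=I P1=I P2=I P3=M  mem[L2]=1
13. P3: load  L4  bus=[BusRd]  L4: P0=I P1=I P2=S P3=S  mem[L4]=60
14. P3: store L0 := 39  bus=[BusRdX]  L0: P0=I P1=I P2=I P3=M  mem[L0]=10
15. P1: load  L0  bus=[BusRd,Flush]  L0: P0=I P1=S P2=I P3=S  mem[L0]=39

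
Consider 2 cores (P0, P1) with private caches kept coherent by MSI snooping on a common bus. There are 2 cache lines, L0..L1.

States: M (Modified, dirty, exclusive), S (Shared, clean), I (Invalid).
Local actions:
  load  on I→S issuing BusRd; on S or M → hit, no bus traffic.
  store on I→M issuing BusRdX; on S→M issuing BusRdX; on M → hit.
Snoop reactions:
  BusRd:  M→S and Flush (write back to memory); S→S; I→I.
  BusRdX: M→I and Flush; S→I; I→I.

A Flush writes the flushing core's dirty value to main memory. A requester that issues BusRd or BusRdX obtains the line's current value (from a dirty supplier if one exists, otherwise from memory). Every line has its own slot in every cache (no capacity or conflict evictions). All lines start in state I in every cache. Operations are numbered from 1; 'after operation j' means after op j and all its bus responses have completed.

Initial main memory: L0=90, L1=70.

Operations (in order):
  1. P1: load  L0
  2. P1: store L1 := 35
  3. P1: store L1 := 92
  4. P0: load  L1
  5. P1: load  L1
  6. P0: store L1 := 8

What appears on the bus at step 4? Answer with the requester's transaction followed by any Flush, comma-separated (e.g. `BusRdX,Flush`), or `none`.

bus = BusRd,Flush

1. P1: load  L0  bus=[BusRd]  L0: P0=I P1=S  mem[L0]=90
2. P1: store L1 := 35  bus=[BusRdX]  L1: P0=I P1=M  mem[L1]=70
3. P1: store L1 := 92  bus=[-]  L1: P0=I P1=M  mem[L1]=70
4. P0: load  L1  bus=[BusRd,Flush]  L1: P0=S P1=S  mem[L1]=92
5. P1: load  L1  bus=[-]  L1: P0=S P1=S  mem[L1]=92
6. P0: store L1 := 8  bus=[BusRdX]  L1: P0=M P1=I  mem[L1]=92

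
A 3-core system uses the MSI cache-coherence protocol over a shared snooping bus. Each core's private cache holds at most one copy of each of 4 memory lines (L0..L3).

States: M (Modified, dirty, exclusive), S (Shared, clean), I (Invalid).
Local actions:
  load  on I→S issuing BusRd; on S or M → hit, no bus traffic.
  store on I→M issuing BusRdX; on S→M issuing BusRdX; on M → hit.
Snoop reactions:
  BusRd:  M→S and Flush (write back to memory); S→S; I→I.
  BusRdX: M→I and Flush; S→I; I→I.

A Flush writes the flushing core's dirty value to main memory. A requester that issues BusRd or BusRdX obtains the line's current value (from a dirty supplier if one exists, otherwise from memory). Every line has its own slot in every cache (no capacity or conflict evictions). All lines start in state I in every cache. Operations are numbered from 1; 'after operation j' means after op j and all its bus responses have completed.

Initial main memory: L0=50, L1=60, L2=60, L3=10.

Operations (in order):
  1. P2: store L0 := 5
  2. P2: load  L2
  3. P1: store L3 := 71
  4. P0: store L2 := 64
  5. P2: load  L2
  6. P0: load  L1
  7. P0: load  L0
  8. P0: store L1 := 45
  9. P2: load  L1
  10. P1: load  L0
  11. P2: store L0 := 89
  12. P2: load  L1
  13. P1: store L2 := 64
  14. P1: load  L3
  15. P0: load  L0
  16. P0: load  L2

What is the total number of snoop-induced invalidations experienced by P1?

invalidations = 1

1. P2: store L0 := 5  bus=[BusRdX]  L0: P0=I P1=I P2=M  mem[L0]=50
2. P2: load  L2  bus=[BusRd]  L2: P0=I P1=I P2=S  mem[L2]=60
3. P1: store L3 := 71  bus=[BusRdX]  L3: P0=I P1=M P2=I  mem[L3]=10
4. P0: store L2 := 64  bus=[BusRdX]  L2: P0=M P1=I P2=I  mem[L2]=60
5. P2: load  L2  bus=[BusRd,Flush]  L2: P0=S P1=I P2=S  mem[L2]=64
6. P0: load  L1  bus=[BusRd]  L1: P0=S P1=I P2=I  mem[L1]=60
7. P0: load  L0  bus=[BusRd,Flush]  L0: P0=S P1=I P2=S  mem[L0]=5
8. P0: store L1 := 45  bus=[BusRdX]  L1: P0=M P1=I P2=I  mem[L1]=60
9. P2: load  L1  bus=[BusRd,Flush]  L1: P0=S P1=I P2=S  mem[L1]=45
10. P1: load  L0  bus=[BusRd]  L0: P0=S P1=S P2=S  mem[L0]=5
11. P2: store L0 := 89  bus=[BusRdX]  L0: P0=I P1=I P2=M  mem[L0]=5
12. P2: load  L1  bus=[-]  L1: P0=S P1=I P2=S  mem[L1]=45
13. P1: store L2 := 64  bus=[BusRdX]  L2: P0=I P1=M P2=I  mem[L2]=64
14. P1: load  L3  bus=[-]  L3: P0=I P1=M P2=I  mem[L3]=10
15. P0: load  L0  bus=[BusRd,Flush]  L0: P0=S P1=I P2=S  mem[L0]=89
16. P0: load  L2  bus=[BusRd,Flush]  L2: P0=S P1=S P2=I  mem[L2]=64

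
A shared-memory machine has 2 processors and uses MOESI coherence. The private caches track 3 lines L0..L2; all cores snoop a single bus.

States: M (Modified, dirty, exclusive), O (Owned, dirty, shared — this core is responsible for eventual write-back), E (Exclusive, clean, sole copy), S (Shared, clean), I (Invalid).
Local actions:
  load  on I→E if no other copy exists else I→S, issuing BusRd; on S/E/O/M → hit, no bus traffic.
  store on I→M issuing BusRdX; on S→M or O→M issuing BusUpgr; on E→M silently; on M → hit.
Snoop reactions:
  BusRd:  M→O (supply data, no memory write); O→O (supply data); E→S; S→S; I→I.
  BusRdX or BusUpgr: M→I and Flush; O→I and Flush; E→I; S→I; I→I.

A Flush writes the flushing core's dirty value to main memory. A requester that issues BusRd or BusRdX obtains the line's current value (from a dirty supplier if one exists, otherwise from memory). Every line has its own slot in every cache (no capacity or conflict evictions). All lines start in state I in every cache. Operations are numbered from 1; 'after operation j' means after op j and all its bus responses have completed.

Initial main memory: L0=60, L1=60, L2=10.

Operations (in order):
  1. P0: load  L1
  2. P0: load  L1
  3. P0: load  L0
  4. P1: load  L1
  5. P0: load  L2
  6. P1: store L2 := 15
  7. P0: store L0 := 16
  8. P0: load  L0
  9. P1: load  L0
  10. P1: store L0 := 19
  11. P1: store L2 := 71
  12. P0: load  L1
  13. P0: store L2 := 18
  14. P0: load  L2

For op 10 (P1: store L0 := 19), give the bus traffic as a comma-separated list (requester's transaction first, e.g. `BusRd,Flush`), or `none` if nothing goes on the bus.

  op1 P0: load  L1 → E/I on L1; bus BusRd; mem=60
  op2 P0: load  L1 → E/I on L1; bus (none); mem=60
  op3 P0: load  L0 → E/I on L0; bus BusRd; mem=60
  op4 P1: load  L1 → S/S on L1; bus BusRd; mem=60
  op5 P0: load  L2 → E/I on L2; bus BusRd; mem=10
  op6 P1: store L2 := 15 → I/M on L2; bus BusRdX; mem=10
  op7 P0: store L0 := 16 → M/I on L0; bus (none); mem=60
  op8 P0: load  L0 → M/I on L0; bus (none); mem=60
  op9 P1: load  L0 → O/S on L0; bus BusRd; mem=60
  op10 P1: store L0 := 19 → I/M on L0; bus BusUpgr Flush; mem=16
  op11 P1: store L2 := 71 → I/M on L2; bus (none); mem=10
  op12 P0: load  L1 → S/S on L1; bus (none); mem=60
  op13 P0: store L2 := 18 → M/I on L2; bus BusRdX Flush; mem=71
  op14 P0: load  L2 → M/I on L2; bus (none); mem=71

bus = BusUpgr,Flush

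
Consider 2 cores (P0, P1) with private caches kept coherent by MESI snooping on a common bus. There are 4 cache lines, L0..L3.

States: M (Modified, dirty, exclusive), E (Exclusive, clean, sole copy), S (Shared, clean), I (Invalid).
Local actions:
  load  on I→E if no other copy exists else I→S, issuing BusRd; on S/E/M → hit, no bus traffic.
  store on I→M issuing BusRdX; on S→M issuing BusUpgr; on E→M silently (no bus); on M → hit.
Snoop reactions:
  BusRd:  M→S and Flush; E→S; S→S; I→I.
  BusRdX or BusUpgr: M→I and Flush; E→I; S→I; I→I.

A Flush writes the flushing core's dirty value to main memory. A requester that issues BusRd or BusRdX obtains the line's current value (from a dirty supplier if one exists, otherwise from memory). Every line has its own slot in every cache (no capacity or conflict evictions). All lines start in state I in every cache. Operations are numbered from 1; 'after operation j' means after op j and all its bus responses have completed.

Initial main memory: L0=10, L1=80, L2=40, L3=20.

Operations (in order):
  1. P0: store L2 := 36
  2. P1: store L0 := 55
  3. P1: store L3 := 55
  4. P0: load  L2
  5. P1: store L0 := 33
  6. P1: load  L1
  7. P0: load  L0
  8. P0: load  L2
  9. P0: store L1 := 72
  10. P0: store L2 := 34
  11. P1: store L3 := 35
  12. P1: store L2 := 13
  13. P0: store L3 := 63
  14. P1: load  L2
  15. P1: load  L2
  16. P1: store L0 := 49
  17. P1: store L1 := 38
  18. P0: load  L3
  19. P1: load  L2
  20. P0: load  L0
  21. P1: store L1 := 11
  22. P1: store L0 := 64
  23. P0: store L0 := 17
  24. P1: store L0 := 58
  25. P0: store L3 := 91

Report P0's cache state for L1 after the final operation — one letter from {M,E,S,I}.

step 1: P0: store L2 := 36  ⟶  MI  (L2)  txn=BusRdX  M[L2]=40
step 2: P1: store L0 := 55  ⟶  IM  (L0)  txn=BusRdX  M[L0]=10
step 3: P1: store L3 := 55  ⟶  IM  (L3)  txn=BusRdX  M[L3]=20
step 4: P0: load  L2  ⟶  MI  (L2)  txn=∅  M[L2]=40
step 5: P1: store L0 := 33  ⟶  IM  (L0)  txn=∅  M[L0]=10
step 6: P1: load  L1  ⟶  IE  (L1)  txn=BusRd  M[L1]=80
step 7: P0: load  L0  ⟶  SS  (L0)  txn=BusRd+Flush  M[L0]=33
step 8: P0: load  L2  ⟶  MI  (L2)  txn=∅  M[L2]=40
step 9: P0: store L1 := 72  ⟶  MI  (L1)  txn=BusRdX  M[L1]=80
step 10: P0: store L2 := 34  ⟶  MI  (L2)  txn=∅  M[L2]=40
step 11: P1: store L3 := 35  ⟶  IM  (L3)  txn=∅  M[L3]=20
step 12: P1: store L2 := 13  ⟶  IM  (L2)  txn=BusRdX+Flush  M[L2]=34
step 13: P0: store L3 := 63  ⟶  MI  (L3)  txn=BusRdX+Flush  M[L3]=35
step 14: P1: load  L2  ⟶  IM  (L2)  txn=∅  M[L2]=34
step 15: P1: load  L2  ⟶  IM  (L2)  txn=∅  M[L2]=34
step 16: P1: store L0 := 49  ⟶  IM  (L0)  txn=BusUpgr  M[L0]=33
step 17: P1: store L1 := 38  ⟶  IM  (L1)  txn=BusRdX+Flush  M[L1]=72
step 18: P0: load  L3  ⟶  MI  (L3)  txn=∅  M[L3]=35
step 19: P1: load  L2  ⟶  IM  (L2)  txn=∅  M[L2]=34
step 20: P0: load  L0  ⟶  SS  (L0)  txn=BusRd+Flush  M[L0]=49
step 21: P1: store L1 := 11  ⟶  IM  (L1)  txn=∅  M[L1]=72
step 22: P1: store L0 := 64  ⟶  IM  (L0)  txn=BusUpgr  M[L0]=49
step 23: P0: store L0 := 17  ⟶  MI  (L0)  txn=BusRdX+Flush  M[L0]=64
step 24: P1: store L0 := 58  ⟶  IM  (L0)  txn=BusRdX+Flush  M[L0]=17
step 25: P0: store L3 := 91  ⟶  MI  (L3)  txn=∅  M[L3]=35

state = I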